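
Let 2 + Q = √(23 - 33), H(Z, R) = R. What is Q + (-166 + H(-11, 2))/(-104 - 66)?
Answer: -88/85 + I*√10 ≈ -1.0353 + 3.1623*I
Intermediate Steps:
Q = -2 + I*√10 (Q = -2 + √(23 - 33) = -2 + √(-10) = -2 + I*√10 ≈ -2.0 + 3.1623*I)
Q + (-166 + H(-11, 2))/(-104 - 66) = (-2 + I*√10) + (-166 + 2)/(-104 - 66) = (-2 + I*√10) - 164/(-170) = (-2 + I*√10) - 164*(-1/170) = (-2 + I*√10) + 82/85 = -88/85 + I*√10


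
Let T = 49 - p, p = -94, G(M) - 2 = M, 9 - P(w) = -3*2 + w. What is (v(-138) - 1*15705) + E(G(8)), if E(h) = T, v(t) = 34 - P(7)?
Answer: -15536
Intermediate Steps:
P(w) = 15 - w (P(w) = 9 - (-3*2 + w) = 9 - (-6 + w) = 9 + (6 - w) = 15 - w)
G(M) = 2 + M
T = 143 (T = 49 - 1*(-94) = 49 + 94 = 143)
v(t) = 26 (v(t) = 34 - (15 - 1*7) = 34 - (15 - 7) = 34 - 1*8 = 34 - 8 = 26)
E(h) = 143
(v(-138) - 1*15705) + E(G(8)) = (26 - 1*15705) + 143 = (26 - 15705) + 143 = -15679 + 143 = -15536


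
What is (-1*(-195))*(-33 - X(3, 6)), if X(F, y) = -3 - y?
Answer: -4680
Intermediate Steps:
(-1*(-195))*(-33 - X(3, 6)) = (-1*(-195))*(-33 - (-3 - 1*6)) = 195*(-33 - (-3 - 6)) = 195*(-33 - 1*(-9)) = 195*(-33 + 9) = 195*(-24) = -4680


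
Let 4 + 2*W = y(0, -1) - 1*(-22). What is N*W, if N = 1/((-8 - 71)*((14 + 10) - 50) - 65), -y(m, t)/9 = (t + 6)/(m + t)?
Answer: 7/442 ≈ 0.015837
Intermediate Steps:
y(m, t) = -9*(6 + t)/(m + t) (y(m, t) = -9*(t + 6)/(m + t) = -9*(6 + t)/(m + t))
W = 63/2 (W = -2 + (9*(-6 - 1*(-1))/(0 - 1) - 1*(-22))/2 = -2 + (9*(-6 + 1)/(-1) + 22)/2 = -2 + (9*(-1)*(-5) + 22)/2 = -2 + (45 + 22)/2 = -2 + (½)*67 = -2 + 67/2 = 63/2 ≈ 31.500)
N = 1/1989 (N = 1/(-79*(24 - 50) - 65) = 1/(-79*(-26) - 65) = 1/(2054 - 65) = 1/1989 ≈ 0.00050277)
N*W = (1/1989)*(63/2) = 7/442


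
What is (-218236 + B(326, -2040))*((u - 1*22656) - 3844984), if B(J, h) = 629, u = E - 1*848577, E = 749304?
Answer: 863228037191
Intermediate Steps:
u = -99273 (u = 749304 - 1*848577 = 749304 - 848577 = -99273)
(-218236 + B(326, -2040))*((u - 1*22656) - 3844984) = (-218236 + 629)*((-99273 - 1*22656) - 3844984) = -217607*((-99273 - 22656) - 3844984) = -217607*(-121929 - 3844984) = -217607*(-3966913) = 863228037191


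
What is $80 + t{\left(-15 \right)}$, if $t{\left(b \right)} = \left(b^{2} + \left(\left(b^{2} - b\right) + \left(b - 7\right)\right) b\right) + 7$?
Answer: $-2958$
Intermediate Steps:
$t{\left(b \right)} = 7 + b^{2} + b \left(-7 + b^{2}\right)$ ($t{\left(b \right)} = \left(b^{2} + \left(\left(b^{2} - b\right) + \left(b - 7\right)\right) b\right) + 7 = \left(b^{2} + \left(\left(b^{2} - b\right) + \left(-7 + b\right)\right) b\right) + 7 = \left(b^{2} + \left(-7 + b^{2}\right) b\right) + 7 = \left(b^{2} + b \left(-7 + b^{2}\right)\right) + 7 = 7 + b^{2} + b \left(-7 + b^{2}\right)$)
$80 + t{\left(-15 \right)} = 80 + \left(7 + \left(-15\right)^{2} + \left(-15\right)^{3} - -105\right) = 80 + \left(7 + 225 - 3375 + 105\right) = 80 - 3038 = -2958$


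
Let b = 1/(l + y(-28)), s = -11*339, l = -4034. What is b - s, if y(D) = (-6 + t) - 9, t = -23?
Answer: 15184487/4072 ≈ 3729.0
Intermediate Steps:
y(D) = -38 (y(D) = (-6 - 23) - 9 = -29 - 9 = -38)
s = -3729
b = -1/4072 (b = 1/(-4034 - 38) = 1/(-4072) = -1/4072 ≈ -0.00024558)
b - s = -1/4072 - 1*(-3729) = -1/4072 + 3729 = 15184487/4072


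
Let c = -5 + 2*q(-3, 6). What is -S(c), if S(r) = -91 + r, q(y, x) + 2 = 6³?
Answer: -332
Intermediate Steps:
q(y, x) = 214 (q(y, x) = -2 + 6³ = -2 + 216 = 214)
c = 423 (c = -5 + 2*214 = -5 + 428 = 423)
-S(c) = -(-91 + 423) = -1*332 = -332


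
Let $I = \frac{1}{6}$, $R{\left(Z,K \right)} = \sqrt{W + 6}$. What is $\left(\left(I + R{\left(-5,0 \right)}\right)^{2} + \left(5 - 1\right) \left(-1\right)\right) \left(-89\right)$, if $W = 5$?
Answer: $- \frac{22517}{36} - \frac{89 \sqrt{11}}{3} \approx -723.87$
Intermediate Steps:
$R{\left(Z,K \right)} = \sqrt{11}$ ($R{\left(Z,K \right)} = \sqrt{5 + 6} = \sqrt{11}$)
$I = \frac{1}{6} \approx 0.16667$
$\left(\left(I + R{\left(-5,0 \right)}\right)^{2} + \left(5 - 1\right) \left(-1\right)\right) \left(-89\right) = \left(\left(\frac{1}{6} + \sqrt{11}\right)^{2} + \left(5 - 1\right) \left(-1\right)\right) \left(-89\right) = \left(\left(\frac{1}{6} + \sqrt{11}\right)^{2} + 4 \left(-1\right)\right) \left(-89\right) = \left(\left(\frac{1}{6} + \sqrt{11}\right)^{2} - 4\right) \left(-89\right) = \left(-4 + \left(\frac{1}{6} + \sqrt{11}\right)^{2}\right) \left(-89\right) = 356 - 89 \left(\frac{1}{6} + \sqrt{11}\right)^{2}$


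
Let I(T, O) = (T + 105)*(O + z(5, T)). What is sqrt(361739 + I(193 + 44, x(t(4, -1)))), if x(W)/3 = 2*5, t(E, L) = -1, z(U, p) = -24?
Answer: sqrt(363791) ≈ 603.15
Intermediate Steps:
x(W) = 30 (x(W) = 3*(2*5) = 3*10 = 30)
I(T, O) = (-24 + O)*(105 + T) (I(T, O) = (T + 105)*(O - 24) = (105 + T)*(-24 + O) = (-24 + O)*(105 + T))
sqrt(361739 + I(193 + 44, x(t(4, -1)))) = sqrt(361739 + (-2520 - 24*(193 + 44) + 105*30 + 30*(193 + 44))) = sqrt(361739 + (-2520 - 24*237 + 3150 + 30*237)) = sqrt(361739 + (-2520 - 5688 + 3150 + 7110)) = sqrt(361739 + 2052) = sqrt(363791)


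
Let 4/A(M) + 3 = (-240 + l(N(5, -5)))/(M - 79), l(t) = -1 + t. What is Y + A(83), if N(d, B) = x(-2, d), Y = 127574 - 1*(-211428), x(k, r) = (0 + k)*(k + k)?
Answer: 83055474/245 ≈ 3.3900e+5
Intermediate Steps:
x(k, r) = 2*k² (x(k, r) = k*(2*k) = 2*k²)
Y = 339002 (Y = 127574 + 211428 = 339002)
N(d, B) = 8 (N(d, B) = 2*(-2)² = 2*4 = 8)
A(M) = 4/(-3 - 233/(-79 + M)) (A(M) = 4/(-3 + (-240 + (-1 + 8))/(M - 79)) = 4/(-3 + (-240 + 7)/(-79 + M)) = 4/(-3 - 233/(-79 + M)))
Y + A(83) = 339002 + 4*(79 - 1*83)/(-4 + 3*83) = 339002 + 4*(79 - 83)/(-4 + 249) = 339002 + 4*(-4)/245 = 339002 + 4*(1/245)*(-4) = 339002 - 16/245 = 83055474/245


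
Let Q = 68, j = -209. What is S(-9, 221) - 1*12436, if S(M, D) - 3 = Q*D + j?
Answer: 2386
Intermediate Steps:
S(M, D) = -206 + 68*D (S(M, D) = 3 + (68*D - 209) = 3 + (-209 + 68*D) = -206 + 68*D)
S(-9, 221) - 1*12436 = (-206 + 68*221) - 1*12436 = (-206 + 15028) - 12436 = 14822 - 12436 = 2386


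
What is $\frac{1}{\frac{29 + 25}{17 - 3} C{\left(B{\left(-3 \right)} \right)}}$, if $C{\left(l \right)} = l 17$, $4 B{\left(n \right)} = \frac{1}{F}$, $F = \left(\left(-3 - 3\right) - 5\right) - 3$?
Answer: $- \frac{392}{459} \approx -0.85403$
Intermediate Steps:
$F = -14$ ($F = \left(-6 - 5\right) - 3 = -11 - 3 = -14$)
$B{\left(n \right)} = - \frac{1}{56}$ ($B{\left(n \right)} = \frac{1}{4 \left(-14\right)} = \frac{1}{4} \left(- \frac{1}{14}\right) = - \frac{1}{56}$)
$C{\left(l \right)} = 17 l$
$\frac{1}{\frac{29 + 25}{17 - 3} C{\left(B{\left(-3 \right)} \right)}} = \frac{1}{\frac{29 + 25}{17 - 3} \cdot 17 \left(- \frac{1}{56}\right)} = \frac{1}{\frac{54}{14} \left(- \frac{17}{56}\right)} = \frac{1}{54 \cdot \frac{1}{14} \left(- \frac{17}{56}\right)} = \frac{1}{\frac{27}{7} \left(- \frac{17}{56}\right)} = \frac{1}{- \frac{459}{392}} = - \frac{392}{459}$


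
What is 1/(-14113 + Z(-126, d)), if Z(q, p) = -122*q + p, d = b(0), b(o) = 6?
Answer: 1/1265 ≈ 0.00079051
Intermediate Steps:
d = 6
Z(q, p) = p - 122*q
1/(-14113 + Z(-126, d)) = 1/(-14113 + (6 - 122*(-126))) = 1/(-14113 + (6 + 15372)) = 1/(-14113 + 15378) = 1/1265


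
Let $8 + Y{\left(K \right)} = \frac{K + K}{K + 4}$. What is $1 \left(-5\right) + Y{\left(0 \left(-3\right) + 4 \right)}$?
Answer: $-12$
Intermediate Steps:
$Y{\left(K \right)} = -8 + \frac{2 K}{4 + K}$ ($Y{\left(K \right)} = -8 + \frac{K + K}{K + 4} = -8 + \frac{2 K}{4 + K}$)
$1 \left(-5\right) + Y{\left(0 \left(-3\right) + 4 \right)} = 1 \left(-5\right) + \frac{2 \left(-16 - 3 \left(0 \left(-3\right) + 4\right)\right)}{4 + \left(0 \left(-3\right) + 4\right)} = -5 + \frac{2 \left(-16 - 3 \left(0 + 4\right)\right)}{4 + \left(0 + 4\right)} = -5 + \frac{2 \left(-16 - 12\right)}{4 + 4} = -5 + \frac{2 \left(-16 - 12\right)}{8} = -5 + 2 \cdot \frac{1}{8} \left(-28\right) = -5 - 7 = -12$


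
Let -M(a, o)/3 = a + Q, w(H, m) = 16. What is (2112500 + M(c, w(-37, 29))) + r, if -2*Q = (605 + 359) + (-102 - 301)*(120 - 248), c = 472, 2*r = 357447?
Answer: 4737259/2 ≈ 2.3686e+6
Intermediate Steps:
r = 357447/2 (r = (1/2)*357447 = 357447/2 ≈ 1.7872e+5)
Q = -26274 (Q = -((605 + 359) + (-102 - 301)*(120 - 248))/2 = -(964 - 403*(-128))/2 = -(964 + 51584)/2 = -1/2*52548 = -26274)
M(a, o) = 78822 - 3*a (M(a, o) = -3*(a - 26274) = -3*(-26274 + a) = 78822 - 3*a)
(2112500 + M(c, w(-37, 29))) + r = (2112500 + (78822 - 3*472)) + 357447/2 = (2112500 + (78822 - 1416)) + 357447/2 = (2112500 + 77406) + 357447/2 = 2189906 + 357447/2 = 4737259/2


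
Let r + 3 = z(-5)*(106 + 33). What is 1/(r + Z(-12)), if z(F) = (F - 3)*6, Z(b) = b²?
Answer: -1/6531 ≈ -0.00015312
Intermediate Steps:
z(F) = -18 + 6*F (z(F) = (-3 + F)*6 = -18 + 6*F)
r = -6675 (r = -3 + (-18 + 6*(-5))*(106 + 33) = -3 + (-18 - 30)*139 = -3 - 48*139 = -3 - 6672 = -6675)
1/(r + Z(-12)) = 1/(-6675 + (-12)²) = 1/(-6675 + 144) = 1/(-6531) = -1/6531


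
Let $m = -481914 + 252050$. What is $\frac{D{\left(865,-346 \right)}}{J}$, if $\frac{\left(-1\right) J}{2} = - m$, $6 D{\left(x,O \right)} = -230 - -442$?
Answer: $- \frac{53}{689592} \approx -7.6857 \cdot 10^{-5}$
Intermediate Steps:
$D{\left(x,O \right)} = \frac{106}{3}$ ($D{\left(x,O \right)} = \frac{-230 - -442}{6} = \frac{-230 + 442}{6} = \frac{1}{6} \cdot 212 = \frac{106}{3}$)
$m = -229864$
$J = -459728$ ($J = - 2 \left(\left(-1\right) \left(-229864\right)\right) = \left(-2\right) 229864 = -459728$)
$\frac{D{\left(865,-346 \right)}}{J} = \frac{106}{3 \left(-459728\right)} = \frac{106}{3} \left(- \frac{1}{459728}\right) = - \frac{53}{689592}$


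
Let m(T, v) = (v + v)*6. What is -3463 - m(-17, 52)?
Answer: -4087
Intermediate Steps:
m(T, v) = 12*v (m(T, v) = (2*v)*6 = 12*v)
-3463 - m(-17, 52) = -3463 - 12*52 = -3463 - 1*624 = -3463 - 624 = -4087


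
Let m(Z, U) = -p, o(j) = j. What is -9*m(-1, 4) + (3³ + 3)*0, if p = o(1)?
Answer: 9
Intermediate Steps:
p = 1
m(Z, U) = -1 (m(Z, U) = -1*1 = -1)
-9*m(-1, 4) + (3³ + 3)*0 = -9*(-1) + (3³ + 3)*0 = 9 + (27 + 3)*0 = 9 + 30*0 = 9 + 0 = 9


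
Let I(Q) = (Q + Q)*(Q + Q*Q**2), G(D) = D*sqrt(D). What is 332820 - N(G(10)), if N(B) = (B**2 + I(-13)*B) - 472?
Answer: 332292 - 574600*sqrt(10) ≈ -1.4848e+6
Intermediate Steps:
G(D) = D**(3/2)
I(Q) = 2*Q*(Q + Q**3) (I(Q) = (2*Q)*(Q + Q**3) = 2*Q*(Q + Q**3))
N(B) = -472 + B**2 + 57460*B (N(B) = (B**2 + (2*(-13)**2*(1 + (-13)**2))*B) - 472 = (B**2 + (2*169*(1 + 169))*B) - 472 = (B**2 + (2*169*170)*B) - 472 = (B**2 + 57460*B) - 472 = -472 + B**2 + 57460*B)
332820 - N(G(10)) = 332820 - (-472 + (10**(3/2))**2 + 57460*10**(3/2)) = 332820 - (-472 + (10*sqrt(10))**2 + 57460*(10*sqrt(10))) = 332820 - (-472 + 1000 + 574600*sqrt(10)) = 332820 - (528 + 574600*sqrt(10)) = 332820 + (-528 - 574600*sqrt(10)) = 332292 - 574600*sqrt(10)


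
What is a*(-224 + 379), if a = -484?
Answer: -75020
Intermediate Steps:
a*(-224 + 379) = -484*(-224 + 379) = -484*155 = -75020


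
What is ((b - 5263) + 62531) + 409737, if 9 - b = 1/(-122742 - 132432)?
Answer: 119169830437/255174 ≈ 4.6701e+5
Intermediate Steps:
b = 2296567/255174 (b = 9 - 1/(-122742 - 132432) = 9 - 1/(-255174) = 9 - 1*(-1/255174) = 9 + 1/255174 = 2296567/255174 ≈ 9.0000)
((b - 5263) + 62531) + 409737 = ((2296567/255174 - 5263) + 62531) + 409737 = (-1340684195/255174 + 62531) + 409737 = 14615601199/255174 + 409737 = 119169830437/255174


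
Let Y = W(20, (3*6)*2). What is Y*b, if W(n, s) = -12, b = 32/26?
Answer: -192/13 ≈ -14.769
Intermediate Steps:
b = 16/13 (b = 32*(1/26) = 16/13 ≈ 1.2308)
Y = -12
Y*b = -12*16/13 = -192/13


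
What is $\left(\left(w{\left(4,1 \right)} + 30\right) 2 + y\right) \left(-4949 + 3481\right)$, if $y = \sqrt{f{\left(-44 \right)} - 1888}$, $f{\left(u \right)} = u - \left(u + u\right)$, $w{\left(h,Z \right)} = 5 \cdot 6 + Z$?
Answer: $-179096 - 2936 i \sqrt{461} \approx -1.791 \cdot 10^{5} - 63039.0 i$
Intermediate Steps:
$w{\left(h,Z \right)} = 30 + Z$
$f{\left(u \right)} = - u$ ($f{\left(u \right)} = u - 2 u = - u$)
$y = 2 i \sqrt{461}$ ($y = \sqrt{\left(-1\right) \left(-44\right) - 1888} = \sqrt{44 - 1888} = \sqrt{-1844} = 2 i \sqrt{461} \approx 42.942 i$)
$\left(\left(w{\left(4,1 \right)} + 30\right) 2 + y\right) \left(-4949 + 3481\right) = \left(\left(\left(30 + 1\right) + 30\right) 2 + 2 i \sqrt{461}\right) \left(-4949 + 3481\right) = \left(\left(31 + 30\right) 2 + 2 i \sqrt{461}\right) \left(-1468\right) = \left(61 \cdot 2 + 2 i \sqrt{461}\right) \left(-1468\right) = \left(122 + 2 i \sqrt{461}\right) \left(-1468\right) = -179096 - 2936 i \sqrt{461}$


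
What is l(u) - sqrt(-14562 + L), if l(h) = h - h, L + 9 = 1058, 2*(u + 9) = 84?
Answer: -I*sqrt(13513) ≈ -116.25*I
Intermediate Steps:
u = 33 (u = -9 + (1/2)*84 = -9 + 42 = 33)
L = 1049 (L = -9 + 1058 = 1049)
l(h) = 0
l(u) - sqrt(-14562 + L) = 0 - sqrt(-14562 + 1049) = 0 - sqrt(-13513) = 0 - I*sqrt(13513) = -I*sqrt(13513)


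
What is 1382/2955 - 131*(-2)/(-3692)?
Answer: 2164067/5454930 ≈ 0.39672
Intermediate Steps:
1382/2955 - 131*(-2)/(-3692) = 1382*(1/2955) + 262*(-1/3692) = 1382/2955 - 131/1846 = 2164067/5454930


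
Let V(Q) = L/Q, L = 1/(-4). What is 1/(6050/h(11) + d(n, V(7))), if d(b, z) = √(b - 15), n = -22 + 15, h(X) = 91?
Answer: 25025/1672031 - 8281*I*√22/36784682 ≈ 0.014967 - 0.0010559*I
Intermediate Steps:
L = -¼ ≈ -0.25000
n = -7
V(Q) = -1/(4*Q)
d(b, z) = √(-15 + b)
1/(6050/h(11) + d(n, V(7))) = 1/(6050/91 + √(-15 - 7)) = 1/(6050*(1/91) + √(-22)) = 1/(6050/91 + I*√22)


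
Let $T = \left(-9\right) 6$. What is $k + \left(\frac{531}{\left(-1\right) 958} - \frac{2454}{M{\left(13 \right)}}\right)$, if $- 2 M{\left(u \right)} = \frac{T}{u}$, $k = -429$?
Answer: $- \frac{13890989}{8622} \approx -1611.1$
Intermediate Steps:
$T = -54$
$M{\left(u \right)} = \frac{27}{u}$ ($M{\left(u \right)} = - \frac{\left(-54\right) \frac{1}{u}}{2} = \frac{27}{u}$)
$k + \left(\frac{531}{\left(-1\right) 958} - \frac{2454}{M{\left(13 \right)}}\right) = -429 + \left(\frac{531}{\left(-1\right) 958} - \frac{2454}{27 \cdot \frac{1}{13}}\right) = -429 + \left(\frac{531}{-958} - \frac{2454}{27 \cdot \frac{1}{13}}\right) = -429 + \left(531 \left(- \frac{1}{958}\right) - \frac{2454}{\frac{27}{13}}\right) = -429 - \frac{10192151}{8622} = - \frac{13890989}{8622}$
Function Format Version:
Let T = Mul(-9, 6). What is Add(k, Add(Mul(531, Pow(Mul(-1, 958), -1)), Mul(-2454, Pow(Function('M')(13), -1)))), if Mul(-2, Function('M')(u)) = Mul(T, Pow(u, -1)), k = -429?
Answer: Rational(-13890989, 8622) ≈ -1611.1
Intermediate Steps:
T = -54
Function('M')(u) = Mul(27, Pow(u, -1)) (Function('M')(u) = Mul(Rational(-1, 2), Mul(-54, Pow(u, -1))) = Mul(27, Pow(u, -1)))
Add(k, Add(Mul(531, Pow(Mul(-1, 958), -1)), Mul(-2454, Pow(Function('M')(13), -1)))) = Add(-429, Add(Mul(531, Pow(Mul(-1, 958), -1)), Mul(-2454, Pow(Mul(27, Pow(13, -1)), -1)))) = Add(-429, Add(Mul(531, Pow(-958, -1)), Mul(-2454, Pow(Mul(27, Rational(1, 13)), -1)))) = Add(-429, Add(Mul(531, Rational(-1, 958)), Mul(-2454, Pow(Rational(27, 13), -1)))) = Add(-429, Add(Rational(-531, 958), Mul(-2454, Rational(13, 27)))) = Add(-429, Add(Rational(-531, 958), Rational(-10634, 9))) = Add(-429, Rational(-10192151, 8622)) = Rational(-13890989, 8622)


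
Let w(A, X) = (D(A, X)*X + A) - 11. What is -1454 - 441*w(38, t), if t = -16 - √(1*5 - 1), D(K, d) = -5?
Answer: -53051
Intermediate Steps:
t = -18 (t = -16 - √(5 - 1) = -16 - √4 = -16 - 1*2 = -16 - 2 = -18)
w(A, X) = -11 + A - 5*X (w(A, X) = (-5*X + A) - 11 = (A - 5*X) - 11 = -11 + A - 5*X)
-1454 - 441*w(38, t) = -1454 - 441*(-11 + 38 - 5*(-18)) = -1454 - 441*(-11 + 38 + 90) = -1454 - 441*117 = -1454 - 51597 = -53051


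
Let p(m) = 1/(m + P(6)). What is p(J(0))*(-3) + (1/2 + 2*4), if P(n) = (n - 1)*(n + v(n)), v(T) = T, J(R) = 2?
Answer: 262/31 ≈ 8.4516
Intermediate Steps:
P(n) = 2*n*(-1 + n) (P(n) = (n - 1)*(n + n) = (-1 + n)*(2*n) = 2*n*(-1 + n))
p(m) = 1/(60 + m) (p(m) = 1/(m + 2*6*(-1 + 6)) = 1/(m + 2*6*5) = 1/(m + 60) = 1/(60 + m))
p(J(0))*(-3) + (1/2 + 2*4) = -3/(60 + 2) + (1/2 + 2*4) = -3/62 + (1/2 + 8) = (1/62)*(-3) + 17/2 = -3/62 + 17/2 = 262/31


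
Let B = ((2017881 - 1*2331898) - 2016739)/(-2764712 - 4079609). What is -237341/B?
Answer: -1624437990461/2330756 ≈ -6.9696e+5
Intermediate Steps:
B = 2330756/6844321 (B = ((2017881 - 2331898) - 2016739)/(-6844321) = (-314017 - 2016739)*(-1/6844321) = -2330756*(-1/6844321) = 2330756/6844321 ≈ 0.34054)
-237341/B = -237341/2330756/6844321 = -237341*6844321/2330756 = -1624437990461/2330756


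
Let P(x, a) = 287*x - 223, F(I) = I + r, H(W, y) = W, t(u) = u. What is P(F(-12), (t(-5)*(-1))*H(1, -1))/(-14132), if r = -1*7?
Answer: 1419/3533 ≈ 0.40164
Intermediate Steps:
r = -7
F(I) = -7 + I (F(I) = I - 7 = -7 + I)
P(x, a) = -223 + 287*x
P(F(-12), (t(-5)*(-1))*H(1, -1))/(-14132) = (-223 + 287*(-7 - 12))/(-14132) = (-223 + 287*(-19))*(-1/14132) = (-223 - 5453)*(-1/14132) = -5676*(-1/14132) = 1419/3533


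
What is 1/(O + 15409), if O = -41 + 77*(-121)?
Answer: 1/6051 ≈ 0.00016526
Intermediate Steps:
O = -9358 (O = -41 - 9317 = -9358)
1/(O + 15409) = 1/(-9358 + 15409) = 1/6051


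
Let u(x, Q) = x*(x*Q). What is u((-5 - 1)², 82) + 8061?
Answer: 114333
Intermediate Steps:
u(x, Q) = Q*x² (u(x, Q) = x*(Q*x) = Q*x²)
u((-5 - 1)², 82) + 8061 = 82*((-5 - 1)²)² + 8061 = 82*((-6)²)² + 8061 = 82*36² + 8061 = 82*1296 + 8061 = 106272 + 8061 = 114333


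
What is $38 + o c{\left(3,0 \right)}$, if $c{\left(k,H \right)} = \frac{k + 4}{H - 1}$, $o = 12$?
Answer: $-46$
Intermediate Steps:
$c{\left(k,H \right)} = \frac{4 + k}{-1 + H}$
$38 + o c{\left(3,0 \right)} = 38 + 12 \frac{4 + 3}{-1 + 0} = 38 + 12 \frac{1}{-1} \cdot 7 = 38 + 12 \left(\left(-1\right) 7\right) = 38 + 12 \left(-7\right) = 38 - 84 = -46$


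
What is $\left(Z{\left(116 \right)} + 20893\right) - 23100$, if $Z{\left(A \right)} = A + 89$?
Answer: $-2002$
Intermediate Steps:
$Z{\left(A \right)} = 89 + A$
$\left(Z{\left(116 \right)} + 20893\right) - 23100 = \left(\left(89 + 116\right) + 20893\right) - 23100 = \left(205 + 20893\right) - 23100 = 21098 - 23100 = -2002$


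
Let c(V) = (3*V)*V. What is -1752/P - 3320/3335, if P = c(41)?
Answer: -1505712/1121227 ≈ -1.3429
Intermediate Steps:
c(V) = 3*V²
P = 5043 (P = 3*41² = 3*1681 = 5043)
-1752/P - 3320/3335 = -1752/5043 - 3320/3335 = -1752*1/5043 - 3320*1/3335 = -584/1681 - 664/667 = -1505712/1121227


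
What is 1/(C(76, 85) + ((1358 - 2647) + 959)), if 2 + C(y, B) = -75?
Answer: -1/407 ≈ -0.0024570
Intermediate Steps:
C(y, B) = -77 (C(y, B) = -2 - 75 = -77)
1/(C(76, 85) + ((1358 - 2647) + 959)) = 1/(-77 + ((1358 - 2647) + 959)) = 1/(-77 + (-1289 + 959)) = 1/(-77 - 330) = 1/(-407) = -1/407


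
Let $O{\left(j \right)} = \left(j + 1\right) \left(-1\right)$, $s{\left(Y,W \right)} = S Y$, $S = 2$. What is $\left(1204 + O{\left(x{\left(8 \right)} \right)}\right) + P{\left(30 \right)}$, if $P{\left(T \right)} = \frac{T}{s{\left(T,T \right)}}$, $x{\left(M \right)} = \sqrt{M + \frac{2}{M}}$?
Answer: $\frac{2407}{2} - \frac{\sqrt{33}}{2} \approx 1200.6$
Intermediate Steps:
$s{\left(Y,W \right)} = 2 Y$
$O{\left(j \right)} = -1 - j$ ($O{\left(j \right)} = \left(1 + j\right) \left(-1\right) = -1 - j$)
$P{\left(T \right)} = \frac{1}{2}$ ($P{\left(T \right)} = \frac{T}{2 T} = T \frac{1}{2 T} = \frac{1}{2}$)
$\left(1204 + O{\left(x{\left(8 \right)} \right)}\right) + P{\left(30 \right)} = \left(1204 - \left(1 + \sqrt{8 + \frac{2}{8}}\right)\right) + \frac{1}{2} = \left(1204 - \left(1 + \sqrt{8 + 2 \cdot \frac{1}{8}}\right)\right) + \frac{1}{2} = \left(1204 - \left(1 + \sqrt{8 + \frac{1}{4}}\right)\right) + \frac{1}{2} = \left(1204 - \left(1 + \sqrt{\frac{33}{4}}\right)\right) + \frac{1}{2} = \left(1204 - \left(1 + \frac{\sqrt{33}}{2}\right)\right) + \frac{1}{2} = \left(1203 - \frac{\sqrt{33}}{2}\right) + \frac{1}{2} = \frac{2407}{2} - \frac{\sqrt{33}}{2}$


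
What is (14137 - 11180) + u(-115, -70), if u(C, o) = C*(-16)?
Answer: 4797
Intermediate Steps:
u(C, o) = -16*C
(14137 - 11180) + u(-115, -70) = (14137 - 11180) - 16*(-115) = 2957 + 1840 = 4797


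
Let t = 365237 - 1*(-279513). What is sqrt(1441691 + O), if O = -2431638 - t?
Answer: 3*I*sqrt(181633) ≈ 1278.6*I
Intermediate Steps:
t = 644750 (t = 365237 + 279513 = 644750)
O = -3076388 (O = -2431638 - 1*644750 = -2431638 - 644750 = -3076388)
sqrt(1441691 + O) = sqrt(1441691 - 3076388) = sqrt(-1634697) = 3*I*sqrt(181633)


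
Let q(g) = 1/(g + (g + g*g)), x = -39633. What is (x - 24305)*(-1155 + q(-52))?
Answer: 96002875031/1300 ≈ 7.3848e+7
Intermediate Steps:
q(g) = 1/(g² + 2*g) (q(g) = 1/(g + (g + g²)) = 1/(g² + 2*g))
(x - 24305)*(-1155 + q(-52)) = (-39633 - 24305)*(-1155 + 1/((-52)*(2 - 52))) = -63938*(-1155 - 1/52/(-50)) = -63938*(-1155 - 1/52*(-1/50)) = -63938*(-1155 + 1/2600) = -63938*(-3002999/2600) = 96002875031/1300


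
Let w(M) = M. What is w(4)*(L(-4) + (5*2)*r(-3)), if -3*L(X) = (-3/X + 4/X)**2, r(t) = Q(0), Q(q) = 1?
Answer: 479/12 ≈ 39.917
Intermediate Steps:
r(t) = 1
L(X) = -1/(3*X**2) (L(X) = -(-3/X + 4/X)**2/3 = -1/(3*X**2))
w(4)*(L(-4) + (5*2)*r(-3)) = 4*(-1/3/(-4)**2 + (5*2)*1) = 4*(-1/3*1/16 + 10*1) = 4*(-1/48 + 10) = 4*(479/48) = 479/12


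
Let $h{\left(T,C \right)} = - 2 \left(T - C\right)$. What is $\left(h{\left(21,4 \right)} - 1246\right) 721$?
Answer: $-922880$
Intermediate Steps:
$h{\left(T,C \right)} = - 2 T + 2 C$
$\left(h{\left(21,4 \right)} - 1246\right) 721 = \left(\left(\left(-2\right) 21 + 2 \cdot 4\right) - 1246\right) 721 = \left(\left(-42 + 8\right) - 1246\right) 721 = \left(-34 - 1246\right) 721 = \left(-1280\right) 721 = -922880$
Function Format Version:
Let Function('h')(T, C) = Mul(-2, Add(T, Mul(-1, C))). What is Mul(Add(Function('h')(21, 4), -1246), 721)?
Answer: -922880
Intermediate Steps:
Function('h')(T, C) = Add(Mul(-2, T), Mul(2, C))
Mul(Add(Function('h')(21, 4), -1246), 721) = Mul(Add(Add(Mul(-2, 21), Mul(2, 4)), -1246), 721) = Mul(Add(Add(-42, 8), -1246), 721) = Mul(Add(-34, -1246), 721) = Mul(-1280, 721) = -922880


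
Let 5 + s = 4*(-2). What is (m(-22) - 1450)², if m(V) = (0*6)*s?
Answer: 2102500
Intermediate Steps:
s = -13 (s = -5 + 4*(-2) = -5 - 8 = -13)
m(V) = 0 (m(V) = (0*6)*(-13) = 0*(-13) = 0)
(m(-22) - 1450)² = (0 - 1450)² = (-1450)² = 2102500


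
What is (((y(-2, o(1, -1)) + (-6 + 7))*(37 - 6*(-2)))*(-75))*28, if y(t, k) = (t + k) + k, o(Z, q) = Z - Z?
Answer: 102900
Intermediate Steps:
o(Z, q) = 0
y(t, k) = t + 2*k (y(t, k) = (k + t) + k = t + 2*k)
(((y(-2, o(1, -1)) + (-6 + 7))*(37 - 6*(-2)))*(-75))*28 = ((((-2 + 2*0) + (-6 + 7))*(37 - 6*(-2)))*(-75))*28 = ((((-2 + 0) + 1)*(37 + 12))*(-75))*28 = (((-2 + 1)*49)*(-75))*28 = (-1*49*(-75))*28 = -49*(-75)*28 = 3675*28 = 102900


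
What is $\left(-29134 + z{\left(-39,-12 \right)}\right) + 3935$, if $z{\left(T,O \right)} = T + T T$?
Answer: $-23717$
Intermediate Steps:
$z{\left(T,O \right)} = T + T^{2}$
$\left(-29134 + z{\left(-39,-12 \right)}\right) + 3935 = \left(-29134 - 39 \left(1 - 39\right)\right) + 3935 = \left(-29134 - -1482\right) + 3935 = \left(-29134 + 1482\right) + 3935 = -27652 + 3935 = -23717$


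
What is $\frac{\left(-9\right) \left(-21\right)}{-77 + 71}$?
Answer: $- \frac{63}{2} \approx -31.5$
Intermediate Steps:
$\frac{\left(-9\right) \left(-21\right)}{-77 + 71} = \frac{189}{-6} = 189 \left(- \frac{1}{6}\right) = - \frac{63}{2}$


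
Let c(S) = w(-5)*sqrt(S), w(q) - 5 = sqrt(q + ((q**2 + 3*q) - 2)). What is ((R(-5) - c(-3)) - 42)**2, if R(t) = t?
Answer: 2125 + 282*I + sqrt(3)*(-30 + 470*I) ≈ 2073.0 + 1096.1*I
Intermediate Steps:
w(q) = 5 + sqrt(-2 + q**2 + 4*q) (w(q) = 5 + sqrt(q + ((q**2 + 3*q) - 2)) = 5 + sqrt(q + (-2 + q**2 + 3*q)) = 5 + sqrt(-2 + q**2 + 4*q))
c(S) = sqrt(S)*(5 + sqrt(3)) (c(S) = (5 + sqrt(-2 + (-5)**2 + 4*(-5)))*sqrt(S) = (5 + sqrt(-2 + 25 - 20))*sqrt(S) = (5 + sqrt(3))*sqrt(S) = sqrt(S)*(5 + sqrt(3)))
((R(-5) - c(-3)) - 42)**2 = ((-5 - sqrt(-3)*(5 + sqrt(3))) - 42)**2 = ((-5 - I*sqrt(3)*(5 + sqrt(3))) - 42)**2 = (-47 - I*sqrt(3)*(5 + sqrt(3)))**2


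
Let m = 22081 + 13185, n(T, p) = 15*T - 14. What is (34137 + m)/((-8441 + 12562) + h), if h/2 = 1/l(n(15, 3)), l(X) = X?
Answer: 14644033/869533 ≈ 16.841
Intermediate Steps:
n(T, p) = -14 + 15*T
m = 35266
h = 2/211 (h = 2/(-14 + 15*15) = 2/(-14 + 225) = 2/211 ≈ 0.0094787)
(34137 + m)/((-8441 + 12562) + h) = (34137 + 35266)/((-8441 + 12562) + 2/211) = 69403/(4121 + 2/211) = 69403/(869533/211) = 69403*(211/869533) = 14644033/869533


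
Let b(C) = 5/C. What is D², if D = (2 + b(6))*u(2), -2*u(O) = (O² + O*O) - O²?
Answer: 289/9 ≈ 32.111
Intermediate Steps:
u(O) = -O²/2 (u(O) = -((O² + O*O) - O²)/2 = -((O² + O²) - O²)/2 = -(2*O² - O²)/2 = -O²/2)
D = -17/3 (D = (2 + 5/6)*(-½*2²) = (2 + 5*(⅙))*(-½*4) = (2 + ⅚)*(-2) = (17/6)*(-2) = -17/3 ≈ -5.6667)
D² = (-17/3)² = 289/9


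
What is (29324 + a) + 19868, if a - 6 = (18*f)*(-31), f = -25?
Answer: 63148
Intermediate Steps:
a = 13956 (a = 6 + (18*(-25))*(-31) = 6 - 450*(-31) = 6 + 13950 = 13956)
(29324 + a) + 19868 = (29324 + 13956) + 19868 = 43280 + 19868 = 63148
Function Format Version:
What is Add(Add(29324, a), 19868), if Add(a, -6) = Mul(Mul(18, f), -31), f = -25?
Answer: 63148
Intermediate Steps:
a = 13956 (a = Add(6, Mul(Mul(18, -25), -31)) = Add(6, Mul(-450, -31)) = Add(6, 13950) = 13956)
Add(Add(29324, a), 19868) = Add(Add(29324, 13956), 19868) = Add(43280, 19868) = 63148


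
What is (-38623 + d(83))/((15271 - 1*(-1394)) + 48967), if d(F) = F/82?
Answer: -452429/768832 ≈ -0.58846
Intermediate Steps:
d(F) = F/82 (d(F) = F*(1/82) = F/82)
(-38623 + d(83))/((15271 - 1*(-1394)) + 48967) = (-38623 + (1/82)*83)/((15271 - 1*(-1394)) + 48967) = (-38623 + 83/82)/((15271 + 1394) + 48967) = -3167003/(82*(16665 + 48967)) = -3167003/82/65632 = -3167003/82*1/65632 = -452429/768832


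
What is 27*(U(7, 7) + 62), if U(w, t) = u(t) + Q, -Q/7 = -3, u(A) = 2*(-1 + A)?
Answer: 2565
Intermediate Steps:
u(A) = -2 + 2*A
Q = 21 (Q = -7*(-3) = 21)
U(w, t) = 19 + 2*t (U(w, t) = (-2 + 2*t) + 21 = 19 + 2*t)
27*(U(7, 7) + 62) = 27*((19 + 2*7) + 62) = 27*((19 + 14) + 62) = 27*(33 + 62) = 27*95 = 2565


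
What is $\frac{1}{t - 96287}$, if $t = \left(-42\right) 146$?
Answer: $- \frac{1}{102419} \approx -9.7638 \cdot 10^{-6}$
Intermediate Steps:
$t = -6132$
$\frac{1}{t - 96287} = \frac{1}{-6132 - 96287} = \frac{1}{-102419} = - \frac{1}{102419}$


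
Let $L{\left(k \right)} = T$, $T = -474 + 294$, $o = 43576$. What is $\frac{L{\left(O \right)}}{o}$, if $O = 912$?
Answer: $- \frac{45}{10894} \approx -0.0041307$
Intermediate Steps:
$T = -180$
$L{\left(k \right)} = -180$
$\frac{L{\left(O \right)}}{o} = - \frac{180}{43576} = \left(-180\right) \frac{1}{43576} = - \frac{45}{10894}$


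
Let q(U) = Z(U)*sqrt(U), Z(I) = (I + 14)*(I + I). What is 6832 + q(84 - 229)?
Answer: 6832 + 37990*I*sqrt(145) ≈ 6832.0 + 4.5746e+5*I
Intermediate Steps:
Z(I) = 2*I*(14 + I) (Z(I) = (14 + I)*(2*I) = 2*I*(14 + I))
q(U) = 2*U**(3/2)*(14 + U) (q(U) = (2*U*(14 + U))*sqrt(U) = 2*U**(3/2)*(14 + U))
6832 + q(84 - 229) = 6832 + 2*(84 - 229)**(3/2)*(14 + (84 - 229)) = 6832 + 2*(-145)**(3/2)*(14 - 145) = 6832 + 2*(-145*I*sqrt(145))*(-131) = 6832 + 37990*I*sqrt(145)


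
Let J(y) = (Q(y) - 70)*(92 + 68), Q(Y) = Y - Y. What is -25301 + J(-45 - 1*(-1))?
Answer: -36501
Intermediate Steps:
Q(Y) = 0
J(y) = -11200 (J(y) = (0 - 70)*(92 + 68) = -70*160 = -11200)
-25301 + J(-45 - 1*(-1)) = -25301 - 11200 = -36501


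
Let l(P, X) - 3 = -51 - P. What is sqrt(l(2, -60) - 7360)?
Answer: I*sqrt(7410) ≈ 86.081*I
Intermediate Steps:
l(P, X) = -48 - P (l(P, X) = 3 + (-51 - P) = -48 - P)
sqrt(l(2, -60) - 7360) = sqrt((-48 - 1*2) - 7360) = sqrt((-48 - 2) - 7360) = sqrt(-50 - 7360) = sqrt(-7410) = I*sqrt(7410)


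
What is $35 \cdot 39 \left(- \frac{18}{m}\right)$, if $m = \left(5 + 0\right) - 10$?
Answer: $4914$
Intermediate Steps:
$m = -5$ ($m = 5 - 10 = -5$)
$35 \cdot 39 \left(- \frac{18}{m}\right) = 35 \cdot 39 \left(- \frac{18}{-5}\right) = 1365 \left(\left(-18\right) \left(- \frac{1}{5}\right)\right) = 1365 \cdot \frac{18}{5} = 4914$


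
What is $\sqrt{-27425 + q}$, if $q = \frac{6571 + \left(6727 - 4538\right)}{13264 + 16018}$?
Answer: $\frac{i \sqrt{401525045}}{121} \approx 165.6 i$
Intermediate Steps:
$q = \frac{4380}{14641}$ ($q = \frac{6571 + \left(6727 - 4538\right)}{29282} = \left(6571 + 2189\right) \frac{1}{29282} = 8760 \cdot \frac{1}{29282} = \frac{4380}{14641} \approx 0.29916$)
$\sqrt{-27425 + q} = \sqrt{-27425 + \frac{4380}{14641}} = \sqrt{- \frac{401525045}{14641}} = \frac{i \sqrt{401525045}}{121}$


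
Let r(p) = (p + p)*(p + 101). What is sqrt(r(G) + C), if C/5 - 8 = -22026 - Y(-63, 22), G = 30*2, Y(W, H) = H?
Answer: 16*I*sqrt(355) ≈ 301.46*I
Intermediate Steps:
G = 60
C = -110200 (C = 40 + 5*(-22026 - 1*22) = 40 + 5*(-22026 - 22) = 40 + 5*(-22048) = 40 - 110240 = -110200)
r(p) = 2*p*(101 + p) (r(p) = (2*p)*(101 + p) = 2*p*(101 + p))
sqrt(r(G) + C) = sqrt(2*60*(101 + 60) - 110200) = sqrt(2*60*161 - 110200) = sqrt(19320 - 110200) = sqrt(-90880) = 16*I*sqrt(355)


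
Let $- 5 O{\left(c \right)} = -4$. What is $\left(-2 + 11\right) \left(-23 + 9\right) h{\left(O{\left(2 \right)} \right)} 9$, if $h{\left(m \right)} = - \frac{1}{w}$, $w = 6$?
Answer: $189$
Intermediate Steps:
$O{\left(c \right)} = \frac{4}{5}$ ($O{\left(c \right)} = \left(- \frac{1}{5}\right) \left(-4\right) = \frac{4}{5}$)
$h{\left(m \right)} = - \frac{1}{6}$
$\left(-2 + 11\right) \left(-23 + 9\right) h{\left(O{\left(2 \right)} \right)} 9 = \left(-2 + 11\right) \left(-23 + 9\right) \left(- \frac{1}{6}\right) 9 = 9 \left(-14\right) \left(- \frac{1}{6}\right) 9 = \left(-126\right) \left(- \frac{1}{6}\right) 9 = 21 \cdot 9 = 189$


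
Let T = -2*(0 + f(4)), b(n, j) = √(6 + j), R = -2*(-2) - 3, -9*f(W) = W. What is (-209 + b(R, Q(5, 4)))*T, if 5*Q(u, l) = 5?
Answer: -1672/9 + 8*√7/9 ≈ -183.43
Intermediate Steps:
f(W) = -W/9
R = 1 (R = 4 - 3 = 1)
Q(u, l) = 1 (Q(u, l) = (⅕)*5 = 1)
T = 8/9 (T = -2*(0 - ⅑*4) = -2*(0 - 4/9) = -2*(-4/9) = 8/9 ≈ 0.88889)
(-209 + b(R, Q(5, 4)))*T = (-209 + √(6 + 1))*(8/9) = (-209 + √7)*(8/9) = -1672/9 + 8*√7/9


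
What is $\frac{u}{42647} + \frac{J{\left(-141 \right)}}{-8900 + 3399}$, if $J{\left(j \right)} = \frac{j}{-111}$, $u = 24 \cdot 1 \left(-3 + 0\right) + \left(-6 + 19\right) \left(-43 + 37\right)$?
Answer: $- \frac{32534959}{8680242439} \approx -0.0037482$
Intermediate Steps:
$u = -150$ ($u = 24 \cdot 1 \left(-3\right) + 13 \left(-6\right) = 24 \left(-3\right) - 78 = -72 - 78 = -150$)
$J{\left(j \right)} = - \frac{j}{111}$ ($J{\left(j \right)} = j \left(- \frac{1}{111}\right) = - \frac{j}{111}$)
$\frac{u}{42647} + \frac{J{\left(-141 \right)}}{-8900 + 3399} = - \frac{150}{42647} + \frac{\left(- \frac{1}{111}\right) \left(-141\right)}{-8900 + 3399} = \left(-150\right) \frac{1}{42647} + \frac{47}{37 \left(-5501\right)} = - \frac{150}{42647} + \frac{47}{37} \left(- \frac{1}{5501}\right) = - \frac{150}{42647} - \frac{47}{203537} = - \frac{32534959}{8680242439}$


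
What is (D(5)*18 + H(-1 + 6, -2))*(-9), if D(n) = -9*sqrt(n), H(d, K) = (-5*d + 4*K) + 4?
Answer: 261 + 1458*sqrt(5) ≈ 3521.2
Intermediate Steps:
H(d, K) = 4 - 5*d + 4*K
(D(5)*18 + H(-1 + 6, -2))*(-9) = (-9*sqrt(5)*18 + (4 - 5*(-1 + 6) + 4*(-2)))*(-9) = (-162*sqrt(5) + (4 - 5*5 - 8))*(-9) = (-162*sqrt(5) + (4 - 25 - 8))*(-9) = (-162*sqrt(5) - 29)*(-9) = (-29 - 162*sqrt(5))*(-9) = 261 + 1458*sqrt(5)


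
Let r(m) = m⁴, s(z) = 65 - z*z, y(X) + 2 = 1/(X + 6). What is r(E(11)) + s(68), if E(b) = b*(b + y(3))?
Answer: 661921557217/6561 ≈ 1.0089e+8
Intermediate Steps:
y(X) = -2 + 1/(6 + X) (y(X) = -2 + 1/(X + 6) = -2 + 1/(6 + X))
s(z) = 65 - z²
E(b) = b*(-17/9 + b) (E(b) = b*(b + (-11 - 2*3)/(6 + 3)) = b*(b + (-11 - 6)/9) = b*(b + (⅑)*(-17)) = b*(b - 17/9) = b*(-17/9 + b))
r(E(11)) + s(68) = ((⅑)*11*(-17 + 9*11))⁴ + (65 - 1*68²) = ((⅑)*11*(-17 + 99))⁴ + (65 - 1*4624) = ((⅑)*11*82)⁴ + (65 - 4624) = (902/9)⁴ - 4559 = 661951468816/6561 - 4559 = 661921557217/6561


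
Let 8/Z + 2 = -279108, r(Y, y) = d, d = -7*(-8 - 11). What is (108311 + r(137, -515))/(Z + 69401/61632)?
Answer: 133247524849920/1383572861 ≈ 96307.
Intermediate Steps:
d = 133 (d = -7*(-19) = 133)
r(Y, y) = 133
Z = -4/139555 (Z = 8/(-2 - 279108) = 8/(-279110) = 8*(-1/279110) = -4/139555 ≈ -2.8663e-5)
(108311 + r(137, -515))/(Z + 69401/61632) = (108311 + 133)/(-4/139555 + 69401/61632) = 108444/(-4/139555 + 69401*(1/61632)) = 108444/(-4/139555 + 69401/61632) = 108444/(9685010027/8601053760) = 108444*(8601053760/9685010027) = 133247524849920/1383572861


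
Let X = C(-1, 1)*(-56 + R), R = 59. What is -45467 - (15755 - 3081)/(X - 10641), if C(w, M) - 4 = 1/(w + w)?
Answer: -966648539/21261 ≈ -45466.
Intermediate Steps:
C(w, M) = 4 + 1/(2*w) (C(w, M) = 4 + 1/(w + w) = 4 + 1/(2*w))
X = 21/2 (X = (4 + (½)/(-1))*(-56 + 59) = (4 + (½)*(-1))*3 = (4 - ½)*3 = (7/2)*3 = 21/2 ≈ 10.500)
-45467 - (15755 - 3081)/(X - 10641) = -45467 - (15755 - 3081)/(21/2 - 10641) = -45467 - 12674/(-21261/2) = -45467 - 12674*(-2)/21261 = -45467 - 1*(-25348/21261) = -45467 + 25348/21261 = -966648539/21261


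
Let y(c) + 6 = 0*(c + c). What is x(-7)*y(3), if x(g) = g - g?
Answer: 0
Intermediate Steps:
y(c) = -6 (y(c) = -6 + 0*(c + c) = -6 + 0*(2*c) = -6 + 0 = -6)
x(g) = 0
x(-7)*y(3) = 0*(-6) = 0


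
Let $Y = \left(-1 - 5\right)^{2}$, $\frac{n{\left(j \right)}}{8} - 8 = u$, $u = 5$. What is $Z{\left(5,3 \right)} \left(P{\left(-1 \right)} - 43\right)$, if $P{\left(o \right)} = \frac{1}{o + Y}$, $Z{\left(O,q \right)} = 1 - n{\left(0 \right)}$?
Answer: $\frac{154912}{35} \approx 4426.1$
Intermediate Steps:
$n{\left(j \right)} = 104$ ($n{\left(j \right)} = 64 + 8 \cdot 5 = 64 + 40 = 104$)
$Z{\left(O,q \right)} = -103$ ($Z{\left(O,q \right)} = 1 - 104 = -103$)
$Y = 36$ ($Y = \left(-6\right)^{2} = 36$)
$P{\left(o \right)} = \frac{1}{36 + o}$ ($P{\left(o \right)} = \frac{1}{o + 36} = \frac{1}{36 + o}$)
$Z{\left(5,3 \right)} \left(P{\left(-1 \right)} - 43\right) = - 103 \left(\frac{1}{36 - 1} - 43\right) = - 103 \left(\frac{1}{35} - 43\right) = \left(-103\right) \left(- \frac{1504}{35}\right) = \frac{154912}{35}$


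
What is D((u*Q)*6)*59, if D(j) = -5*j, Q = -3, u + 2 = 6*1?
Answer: 21240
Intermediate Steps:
u = 4 (u = -2 + 6*1 = -2 + 6 = 4)
D((u*Q)*6)*59 = -5*4*(-3)*6*59 = -(-60)*6*59 = -5*(-72)*59 = 360*59 = 21240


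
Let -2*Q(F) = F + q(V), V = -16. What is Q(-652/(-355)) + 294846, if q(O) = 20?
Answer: 104666454/355 ≈ 2.9484e+5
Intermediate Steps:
Q(F) = -10 - F/2 (Q(F) = -(F + 20)/2 = -(20 + F)/2 = -10 - F/2)
Q(-652/(-355)) + 294846 = (-10 - (-326)/(-355)) + 294846 = (-10 - (-326)*(-1)/355) + 294846 = (-10 - 1/2*652/355) + 294846 = (-10 - 326/355) + 294846 = -3876/355 + 294846 = 104666454/355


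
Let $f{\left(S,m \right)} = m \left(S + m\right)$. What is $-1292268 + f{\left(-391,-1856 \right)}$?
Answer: $2878164$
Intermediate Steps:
$-1292268 + f{\left(-391,-1856 \right)} = -1292268 - 1856 \left(-391 - 1856\right) = -1292268 - -4170432 = -1292268 + 4170432 = 2878164$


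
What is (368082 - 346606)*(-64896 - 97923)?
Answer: -3496700844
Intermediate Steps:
(368082 - 346606)*(-64896 - 97923) = 21476*(-162819) = -3496700844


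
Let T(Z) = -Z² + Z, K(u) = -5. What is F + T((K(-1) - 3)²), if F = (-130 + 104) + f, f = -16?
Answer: -4074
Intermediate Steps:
T(Z) = Z - Z²
F = -42 (F = (-130 + 104) - 16 = -26 - 16 = -42)
F + T((K(-1) - 3)²) = -42 + (-5 - 3)²*(1 - (-5 - 3)²) = -42 + (-8)²*(1 - 1*(-8)²) = -42 + 64*(1 - 1*64) = -42 + 64*(1 - 64) = -42 + 64*(-63) = -42 - 4032 = -4074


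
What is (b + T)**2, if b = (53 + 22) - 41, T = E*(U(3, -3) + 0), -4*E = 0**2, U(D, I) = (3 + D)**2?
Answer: 1156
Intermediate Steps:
E = 0 (E = -1/4*0**2 = -1/4*0 = 0)
T = 0 (T = 0*((3 + 3)**2 + 0) = 0*(6**2 + 0) = 0*(36 + 0) = 0*36 = 0)
b = 34 (b = 75 - 41 = 34)
(b + T)**2 = (34 + 0)**2 = 34**2 = 1156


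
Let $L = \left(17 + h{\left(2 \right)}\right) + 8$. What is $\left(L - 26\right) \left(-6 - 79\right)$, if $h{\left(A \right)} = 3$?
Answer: $-170$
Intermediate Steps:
$L = 28$ ($L = \left(17 + 3\right) + 8 = 20 + 8 = 28$)
$\left(L - 26\right) \left(-6 - 79\right) = \left(28 - 26\right) \left(-6 - 79\right) = 2 \left(-85\right) = -170$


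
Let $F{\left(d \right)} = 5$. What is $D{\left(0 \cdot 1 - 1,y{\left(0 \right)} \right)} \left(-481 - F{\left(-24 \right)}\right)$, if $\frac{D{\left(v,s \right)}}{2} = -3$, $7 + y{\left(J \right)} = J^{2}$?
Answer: $2916$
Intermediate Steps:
$y{\left(J \right)} = -7 + J^{2}$
$D{\left(v,s \right)} = -6$ ($D{\left(v,s \right)} = 2 \left(-3\right) = -6$)
$D{\left(0 \cdot 1 - 1,y{\left(0 \right)} \right)} \left(-481 - F{\left(-24 \right)}\right) = - 6 \left(-481 - 5\right) = \left(-6\right) \left(-486\right) = 2916$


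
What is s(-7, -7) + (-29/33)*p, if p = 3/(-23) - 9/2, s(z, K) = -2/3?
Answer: 5165/1518 ≈ 3.4025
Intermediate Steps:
s(z, K) = -⅔ (s(z, K) = -2*⅓ = -⅔)
p = -213/46 (p = 3*(-1/23) - 9*½ = -3/23 - 9/2 = -213/46 ≈ -4.6304)
s(-7, -7) + (-29/33)*p = -⅔ - 29/33*(-213/46) = -⅔ + 2059/506 = 5165/1518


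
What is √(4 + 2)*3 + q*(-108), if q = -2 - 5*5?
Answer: 2916 + 3*√6 ≈ 2923.3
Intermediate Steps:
q = -27 (q = -2 - 25 = -27)
√(4 + 2)*3 + q*(-108) = √(4 + 2)*3 - 27*(-108) = √6*3 + 2916 = 3*√6 + 2916 = 2916 + 3*√6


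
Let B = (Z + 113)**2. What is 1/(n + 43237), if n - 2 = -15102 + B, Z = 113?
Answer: 1/79213 ≈ 1.2624e-5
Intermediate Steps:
B = 51076 (B = (113 + 113)**2 = 226**2 = 51076)
n = 35976 (n = 2 + (-15102 + 51076) = 2 + 35974 = 35976)
1/(n + 43237) = 1/(35976 + 43237) = 1/79213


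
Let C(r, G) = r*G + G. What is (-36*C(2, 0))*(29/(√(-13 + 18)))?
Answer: 0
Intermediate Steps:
C(r, G) = G + G*r (C(r, G) = G*r + G = G + G*r)
(-36*C(2, 0))*(29/(√(-13 + 18))) = (-0*(1 + 2))*(29/(√(-13 + 18))) = (-0*3)*(29/(√5)) = (-36*0)*(29*(√5/5)) = 0*(29*√5/5) = 0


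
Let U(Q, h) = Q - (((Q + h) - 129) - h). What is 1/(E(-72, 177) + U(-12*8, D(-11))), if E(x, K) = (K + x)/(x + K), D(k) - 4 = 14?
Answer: 1/130 ≈ 0.0076923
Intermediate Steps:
D(k) = 18 (D(k) = 4 + 14 = 18)
E(x, K) = 1 (E(x, K) = (K + x)/(K + x) = 1)
U(Q, h) = 129 (U(Q, h) = Q - ((-129 + Q + h) - h) = Q - (-129 + Q) = Q + (129 - Q) = 129)
1/(E(-72, 177) + U(-12*8, D(-11))) = 1/(1 + 129) = 1/130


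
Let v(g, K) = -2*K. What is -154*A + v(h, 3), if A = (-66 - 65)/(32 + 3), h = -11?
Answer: 2852/5 ≈ 570.40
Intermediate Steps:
A = -131/35 ≈ -3.7429
-154*A + v(h, 3) = -154*(-131/35) - 2*3 = 2882/5 - 6 = 2852/5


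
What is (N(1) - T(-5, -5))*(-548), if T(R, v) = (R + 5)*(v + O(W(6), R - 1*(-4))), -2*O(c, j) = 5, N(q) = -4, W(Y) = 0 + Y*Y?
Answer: 2192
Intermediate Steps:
W(Y) = Y² (W(Y) = 0 + Y² = Y²)
O(c, j) = -5/2 (O(c, j) = -½*5 = -5/2)
T(R, v) = (5 + R)*(-5/2 + v) (T(R, v) = (R + 5)*(v - 5/2) = (5 + R)*(-5/2 + v))
(N(1) - T(-5, -5))*(-548) = (-4 - (-25/2 + 5*(-5) - 5/2*(-5) - 5*(-5)))*(-548) = (-4 - (-25/2 - 25 + 25/2 + 25))*(-548) = (-4 - 1*0)*(-548) = (-4 + 0)*(-548) = -4*(-548) = 2192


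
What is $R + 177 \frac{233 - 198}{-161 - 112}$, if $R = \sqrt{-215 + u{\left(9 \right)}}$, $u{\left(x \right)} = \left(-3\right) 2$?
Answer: $- \frac{295}{13} + i \sqrt{221} \approx -22.692 + 14.866 i$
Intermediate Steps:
$u{\left(x \right)} = -6$
$R = i \sqrt{221}$ ($R = \sqrt{-215 - 6} = \sqrt{-221} = i \sqrt{221} \approx 14.866 i$)
$R + 177 \frac{233 - 198}{-161 - 112} = i \sqrt{221} + 177 \frac{233 - 198}{-161 - 112} = i \sqrt{221} + 177 \frac{35}{-273} = i \sqrt{221} + 177 \cdot 35 \left(- \frac{1}{273}\right) = i \sqrt{221} + 177 \left(- \frac{5}{39}\right) = i \sqrt{221} - \frac{295}{13} = - \frac{295}{13} + i \sqrt{221}$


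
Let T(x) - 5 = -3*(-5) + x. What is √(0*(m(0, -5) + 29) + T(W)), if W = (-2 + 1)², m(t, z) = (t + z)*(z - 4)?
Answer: √21 ≈ 4.5826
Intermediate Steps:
m(t, z) = (-4 + z)*(t + z) (m(t, z) = (t + z)*(-4 + z) = (-4 + z)*(t + z))
W = 1 (W = (-1)² = 1)
T(x) = 20 + x (T(x) = 5 + (-3*(-5) + x) = 5 + (15 + x) = 20 + x)
√(0*(m(0, -5) + 29) + T(W)) = √(0*(((-5)² - 4*0 - 4*(-5) + 0*(-5)) + 29) + (20 + 1)) = √(0*((25 + 0 + 20 + 0) + 29) + 21) = √(0*(45 + 29) + 21) = √(0*74 + 21) = √(0 + 21) = √21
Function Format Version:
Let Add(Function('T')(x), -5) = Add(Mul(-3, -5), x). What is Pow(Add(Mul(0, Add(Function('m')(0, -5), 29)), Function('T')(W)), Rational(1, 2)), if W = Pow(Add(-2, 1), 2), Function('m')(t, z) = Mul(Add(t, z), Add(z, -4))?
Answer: Pow(21, Rational(1, 2)) ≈ 4.5826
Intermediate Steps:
Function('m')(t, z) = Mul(Add(-4, z), Add(t, z)) (Function('m')(t, z) = Mul(Add(t, z), Add(-4, z)) = Mul(Add(-4, z), Add(t, z)))
W = 1 (W = Pow(-1, 2) = 1)
Function('T')(x) = Add(20, x) (Function('T')(x) = Add(5, Add(Mul(-3, -5), x)) = Add(5, Add(15, x)) = Add(20, x))
Pow(Add(Mul(0, Add(Function('m')(0, -5), 29)), Function('T')(W)), Rational(1, 2)) = Pow(Add(Mul(0, Add(Add(Pow(-5, 2), Mul(-4, 0), Mul(-4, -5), Mul(0, -5)), 29)), Add(20, 1)), Rational(1, 2)) = Pow(Add(Mul(0, Add(Add(25, 0, 20, 0), 29)), 21), Rational(1, 2)) = Pow(Add(Mul(0, Add(45, 29)), 21), Rational(1, 2)) = Pow(Add(Mul(0, 74), 21), Rational(1, 2)) = Pow(Add(0, 21), Rational(1, 2)) = Pow(21, Rational(1, 2))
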